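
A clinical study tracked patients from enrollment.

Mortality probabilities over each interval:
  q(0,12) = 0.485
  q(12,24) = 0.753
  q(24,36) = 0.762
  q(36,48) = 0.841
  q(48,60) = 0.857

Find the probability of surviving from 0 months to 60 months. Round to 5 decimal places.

0.00069

Chaining the interval survival probabilities: (1 − 0.485) × (1 − 0.753) × (1 − 0.762) × (1 − 0.841) × (1 − 0.857).
= 0.515 × 0.247 × 0.238 × 0.159 × 0.143 = 0.000688.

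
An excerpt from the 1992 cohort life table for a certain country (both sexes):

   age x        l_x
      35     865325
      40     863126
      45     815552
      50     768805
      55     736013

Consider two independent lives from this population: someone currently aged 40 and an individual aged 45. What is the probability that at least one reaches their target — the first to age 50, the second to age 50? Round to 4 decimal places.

p₁ = l_50/l_40 = 768805/863126 = 0.890722; p₂ = l_50/l_45 = 768805/815552 = 0.942681.
P(at least one) = 1 − (1−p₁)(1−p₂) = 1 − 0.109278 × 0.057319 = 0.993736.

0.9937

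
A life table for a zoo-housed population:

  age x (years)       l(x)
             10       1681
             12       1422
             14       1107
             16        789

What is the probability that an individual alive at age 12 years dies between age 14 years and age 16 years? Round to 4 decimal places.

This is the probability of reaching 14 but not 16, conditional on being alive at 12: (l(14) − l(16)) / l(12).
= (1107 − 789) / 1422 = 318 / 1422 = 0.223629.

0.2236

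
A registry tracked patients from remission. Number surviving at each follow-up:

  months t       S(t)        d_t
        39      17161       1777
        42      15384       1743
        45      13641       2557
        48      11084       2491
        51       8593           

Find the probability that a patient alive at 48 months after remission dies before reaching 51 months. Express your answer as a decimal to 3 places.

0.225

P(die before 51 | alive at 48) = 1 − S(51)/S(48) = 1 − 8593/11084 = (2491)/11084 = 0.224738.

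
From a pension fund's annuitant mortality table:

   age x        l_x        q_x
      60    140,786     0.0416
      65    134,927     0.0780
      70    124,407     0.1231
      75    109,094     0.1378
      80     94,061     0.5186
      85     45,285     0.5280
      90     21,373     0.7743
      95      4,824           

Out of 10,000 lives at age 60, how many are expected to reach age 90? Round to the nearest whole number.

1518

The relevant probability is 21,373/140,786 = 0.151812.
Expected number = 10,000 × 0.151812 = 1518.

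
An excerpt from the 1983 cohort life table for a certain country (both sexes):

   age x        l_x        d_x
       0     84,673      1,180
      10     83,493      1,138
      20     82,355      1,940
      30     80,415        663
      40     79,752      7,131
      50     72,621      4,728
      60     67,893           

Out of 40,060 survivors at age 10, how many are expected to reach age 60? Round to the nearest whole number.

The relevant probability is 67,893/83,493 = 0.813158.
Expected number = 40,060 × 0.813158 = 32575.

32575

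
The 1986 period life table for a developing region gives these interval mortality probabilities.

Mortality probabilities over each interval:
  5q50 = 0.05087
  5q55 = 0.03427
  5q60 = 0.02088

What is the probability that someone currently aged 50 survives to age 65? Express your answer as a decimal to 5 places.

Survival from 50 to 65 is the product of surviving each interval: (1 − 0.05087) × (1 − 0.03427) × (1 − 0.02088).
= 0.94913 × 0.96573 × 0.97912 = 0.897465.

0.89746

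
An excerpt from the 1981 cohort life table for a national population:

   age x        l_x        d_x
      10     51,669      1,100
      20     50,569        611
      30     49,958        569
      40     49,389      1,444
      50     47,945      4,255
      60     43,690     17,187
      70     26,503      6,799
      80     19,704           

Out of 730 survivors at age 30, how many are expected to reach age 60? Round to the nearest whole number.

The relevant probability is 43,690/49,958 = 0.874535.
Expected number = 730 × 0.874535 = 638.

638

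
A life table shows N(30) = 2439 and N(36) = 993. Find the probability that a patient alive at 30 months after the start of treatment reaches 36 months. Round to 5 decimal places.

0.40713

The conditional survival probability is N(36)/N(30) = 993/2439 = 0.407134.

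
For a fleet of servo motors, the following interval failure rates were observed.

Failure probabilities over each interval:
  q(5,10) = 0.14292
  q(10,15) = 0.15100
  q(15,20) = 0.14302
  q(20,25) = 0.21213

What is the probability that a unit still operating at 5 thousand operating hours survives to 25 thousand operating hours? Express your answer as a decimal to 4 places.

Chaining the interval survival probabilities: (1 − 0.14292) × (1 − 0.15100) × (1 − 0.14302) × (1 − 0.21213).
= 0.85708 × 0.84900 × 0.85698 × 0.78787 = 0.491309.

0.4913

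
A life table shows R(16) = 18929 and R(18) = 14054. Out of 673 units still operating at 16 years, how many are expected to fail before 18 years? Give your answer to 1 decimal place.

173.3

The relevant probability is 1 − 14054/18929 = 0.257541.
Expected number = 673 × 0.257541 = 173.3.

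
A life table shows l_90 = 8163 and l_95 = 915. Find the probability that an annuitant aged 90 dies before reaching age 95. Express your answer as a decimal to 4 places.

P(die before 95 | alive at 90) = 1 − l_95/l_90 = 1 − 915/8163 = (7248)/8163 = 0.887909.

0.8879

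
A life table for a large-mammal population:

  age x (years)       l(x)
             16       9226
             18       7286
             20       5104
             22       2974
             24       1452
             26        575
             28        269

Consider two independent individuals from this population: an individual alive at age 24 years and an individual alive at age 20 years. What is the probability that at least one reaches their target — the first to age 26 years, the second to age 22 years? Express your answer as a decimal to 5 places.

0.74794

p₁ = l(26)/l(24) = 575/1452 = 0.396006; p₂ = l(22)/l(20) = 2974/5104 = 0.582680.
P(at least one) = 1 − (1−p₁)(1−p₂) = 1 − 0.603994 × 0.417320 = 0.747941.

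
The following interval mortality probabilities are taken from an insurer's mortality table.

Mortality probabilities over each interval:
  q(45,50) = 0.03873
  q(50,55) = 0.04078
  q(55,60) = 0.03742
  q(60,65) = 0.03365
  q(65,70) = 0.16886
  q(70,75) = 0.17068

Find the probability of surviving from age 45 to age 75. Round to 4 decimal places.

P(survive 45→75) = (1 − 0.03873) × (1 − 0.04078) × (1 − 0.03742) × (1 − 0.03365) × (1 − 0.16886) × (1 − 0.17068).
= 0.96127 × 0.95922 × 0.96258 × 0.96635 × 0.83114 × 0.82932 = 0.591196.

0.5912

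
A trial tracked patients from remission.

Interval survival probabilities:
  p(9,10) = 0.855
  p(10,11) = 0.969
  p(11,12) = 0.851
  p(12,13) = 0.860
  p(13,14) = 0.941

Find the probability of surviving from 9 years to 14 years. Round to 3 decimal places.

Chaining the interval survival probabilities: 0.855 × 0.969 × 0.851 × 0.860 × 0.941.
= 0.570568.

0.571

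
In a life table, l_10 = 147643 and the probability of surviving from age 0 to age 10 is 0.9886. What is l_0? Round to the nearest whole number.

149346

l_0 = l_10 / p = 147643 / 0.9886 = 149346.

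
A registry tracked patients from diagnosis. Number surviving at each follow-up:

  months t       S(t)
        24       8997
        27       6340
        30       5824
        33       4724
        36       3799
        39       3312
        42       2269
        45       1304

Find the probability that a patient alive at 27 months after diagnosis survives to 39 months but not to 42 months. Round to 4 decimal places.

0.1645

This is the probability of reaching 39 but not 42, conditional on being alive at 27: (S(39) − S(42)) / S(27).
= (3312 − 2269) / 6340 = 1043 / 6340 = 0.164511.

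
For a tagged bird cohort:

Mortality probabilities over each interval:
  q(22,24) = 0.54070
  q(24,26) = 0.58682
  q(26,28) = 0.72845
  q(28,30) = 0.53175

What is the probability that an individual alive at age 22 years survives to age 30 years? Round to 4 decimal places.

P(survive 22→30) = (1 − 0.54070) × (1 − 0.58682) × (1 − 0.72845) × (1 − 0.53175).
= 0.45930 × 0.41318 × 0.27155 × 0.46825 = 0.024130.

0.0241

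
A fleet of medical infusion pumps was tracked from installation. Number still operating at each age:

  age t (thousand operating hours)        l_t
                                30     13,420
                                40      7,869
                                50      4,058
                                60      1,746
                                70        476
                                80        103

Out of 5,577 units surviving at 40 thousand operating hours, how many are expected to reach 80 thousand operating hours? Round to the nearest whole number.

The relevant probability is 103/7,869 = 0.013089.
Expected number = 5,577 × 0.013089 = 73.

73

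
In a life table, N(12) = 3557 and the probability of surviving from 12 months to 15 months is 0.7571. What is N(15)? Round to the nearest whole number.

2693

N(15) = N(12) × p = 3557 × 0.7571 = 2693.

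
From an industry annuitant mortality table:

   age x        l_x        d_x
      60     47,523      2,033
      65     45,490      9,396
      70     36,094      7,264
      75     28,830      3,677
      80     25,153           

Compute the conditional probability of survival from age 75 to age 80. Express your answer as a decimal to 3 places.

We want 5p75 = l_80/l_75.
The conditional survival probability is l_80/l_75 = 25,153/28,830 = 0.872459.

0.872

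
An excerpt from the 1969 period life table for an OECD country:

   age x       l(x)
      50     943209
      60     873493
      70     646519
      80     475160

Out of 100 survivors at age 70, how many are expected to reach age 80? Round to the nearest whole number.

The relevant probability is 475160/646519 = 0.734951.
Expected number = 100 × 0.734951 = 73.

73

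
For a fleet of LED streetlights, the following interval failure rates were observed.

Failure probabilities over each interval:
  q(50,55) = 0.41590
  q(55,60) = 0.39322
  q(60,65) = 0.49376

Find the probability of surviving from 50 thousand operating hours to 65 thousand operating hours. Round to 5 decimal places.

0.17942

Chaining the interval survival probabilities: (1 − 0.41590) × (1 − 0.39322) × (1 − 0.49376).
= 0.58410 × 0.60678 × 0.50624 = 0.179422.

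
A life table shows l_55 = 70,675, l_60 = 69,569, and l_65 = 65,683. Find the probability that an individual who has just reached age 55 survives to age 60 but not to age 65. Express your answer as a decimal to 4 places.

We want 5|5q55 = (l_60 − l_65)/l_55.
This is the probability of reaching 60 but not 65, conditional on being alive at 55: (l_60 − l_65) / l_55.
= (69,569 − 65,683) / 70,675 = 3,886 / 70,675 = 0.054984.

0.0550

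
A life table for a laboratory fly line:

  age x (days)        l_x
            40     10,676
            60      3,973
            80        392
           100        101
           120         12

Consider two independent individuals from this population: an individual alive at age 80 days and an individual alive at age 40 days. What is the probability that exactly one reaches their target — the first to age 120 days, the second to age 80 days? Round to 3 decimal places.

p₁ = l_120/l_80 = 12/392 = 0.030612; p₂ = l_80/l_40 = 392/10,676 = 0.036718.
P(exactly one) = p₁(1−p₂) + (1−p₁)p₂ = 0.029488 + 0.035594 = 0.065082.

0.065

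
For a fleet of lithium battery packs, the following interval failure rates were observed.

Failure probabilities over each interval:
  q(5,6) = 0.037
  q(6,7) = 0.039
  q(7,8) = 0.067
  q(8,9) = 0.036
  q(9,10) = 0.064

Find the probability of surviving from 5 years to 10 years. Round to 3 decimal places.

Survival from 5 to 10 is the product of surviving each interval: (1 − 0.037) × (1 − 0.039) × (1 − 0.067) × (1 − 0.036) × (1 − 0.064).
= 0.963 × 0.961 × 0.933 × 0.964 × 0.936 = 0.779084.

0.779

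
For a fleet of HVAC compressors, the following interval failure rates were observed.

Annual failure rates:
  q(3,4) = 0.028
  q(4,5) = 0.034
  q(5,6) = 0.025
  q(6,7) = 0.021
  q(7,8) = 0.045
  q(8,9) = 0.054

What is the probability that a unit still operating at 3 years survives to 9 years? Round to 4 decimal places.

0.8097

The overall survival probability is (1 − 0.028) × (1 − 0.034) × (1 − 0.025) × (1 − 0.021) × (1 − 0.045) × (1 − 0.054).
= 0.972 × 0.966 × 0.975 × 0.979 × 0.955 × 0.946 = 0.809702.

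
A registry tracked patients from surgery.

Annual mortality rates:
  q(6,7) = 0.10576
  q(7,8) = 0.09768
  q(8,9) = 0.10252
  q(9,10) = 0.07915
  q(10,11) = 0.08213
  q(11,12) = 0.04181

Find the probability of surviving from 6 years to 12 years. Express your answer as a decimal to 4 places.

0.5865

Survival from 6 to 12 is the product of surviving each interval: (1 − 0.10576) × (1 − 0.09768) × (1 − 0.10252) × (1 − 0.07915) × (1 − 0.08213) × (1 − 0.04181).
= 0.89424 × 0.90232 × 0.89748 × 0.92085 × 0.91787 × 0.95819 = 0.586491.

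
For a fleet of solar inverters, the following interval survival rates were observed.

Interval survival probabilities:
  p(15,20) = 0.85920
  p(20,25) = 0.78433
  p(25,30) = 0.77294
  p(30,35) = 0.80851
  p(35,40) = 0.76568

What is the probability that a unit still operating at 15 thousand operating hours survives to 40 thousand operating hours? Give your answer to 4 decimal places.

Survival from 15 to 40 is the product of surviving each interval: 0.85920 × 0.78433 × 0.77294 × 0.80851 × 0.76568.
= 0.322457.

0.3225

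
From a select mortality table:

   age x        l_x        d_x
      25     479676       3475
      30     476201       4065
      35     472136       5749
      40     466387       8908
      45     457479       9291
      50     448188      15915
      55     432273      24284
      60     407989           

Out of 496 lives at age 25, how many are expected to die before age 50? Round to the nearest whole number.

33

The relevant probability is 1 − 448188/479676 = 0.065644.
Expected number = 496 × 0.065644 = 33.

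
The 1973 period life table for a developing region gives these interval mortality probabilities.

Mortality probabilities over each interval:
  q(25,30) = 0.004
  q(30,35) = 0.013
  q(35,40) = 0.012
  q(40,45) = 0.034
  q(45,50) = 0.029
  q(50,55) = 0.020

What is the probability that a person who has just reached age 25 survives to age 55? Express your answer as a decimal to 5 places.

0.89280

The overall survival probability is (1 − 0.004) × (1 − 0.013) × (1 − 0.012) × (1 − 0.034) × (1 − 0.029) × (1 − 0.020).
= 0.996 × 0.987 × 0.988 × 0.966 × 0.971 × 0.980 = 0.892803.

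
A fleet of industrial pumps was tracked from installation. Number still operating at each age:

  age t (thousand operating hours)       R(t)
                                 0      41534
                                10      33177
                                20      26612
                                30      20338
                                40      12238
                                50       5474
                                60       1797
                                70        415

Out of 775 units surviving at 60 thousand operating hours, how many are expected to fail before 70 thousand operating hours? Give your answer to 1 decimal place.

The relevant probability is 1 − 415/1797 = 0.769060.
Expected number = 775 × 0.769060 = 596.0.

596.0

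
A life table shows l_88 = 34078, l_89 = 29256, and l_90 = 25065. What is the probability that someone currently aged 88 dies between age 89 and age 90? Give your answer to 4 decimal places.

This is the probability of reaching 89 but not 90, conditional on being alive at 88: (l_89 − l_90) / l_88.
= (29256 − 25065) / 34078 = 4191 / 34078 = 0.122983.

0.1230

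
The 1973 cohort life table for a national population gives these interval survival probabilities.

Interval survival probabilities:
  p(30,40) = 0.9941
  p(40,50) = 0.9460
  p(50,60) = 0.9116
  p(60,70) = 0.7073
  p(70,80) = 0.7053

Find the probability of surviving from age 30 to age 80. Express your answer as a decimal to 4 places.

Survival from 30 to 80 is the product of surviving each interval: 0.9941 × 0.9460 × 0.9116 × 0.7073 × 0.7053.
= 0.427664.

0.4277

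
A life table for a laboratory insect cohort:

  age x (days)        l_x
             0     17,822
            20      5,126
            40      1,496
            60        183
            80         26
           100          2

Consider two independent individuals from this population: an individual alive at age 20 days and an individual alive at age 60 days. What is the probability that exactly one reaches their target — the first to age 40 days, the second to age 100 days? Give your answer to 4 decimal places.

p₁ = l_40/l_20 = 1,496/5,126 = 0.291845; p₂ = l_100/l_60 = 2/183 = 0.010929.
P(exactly one) = p₁(1−p₂) + (1−p₁)p₂ = 0.288655 + 0.007739 = 0.296395.

0.2964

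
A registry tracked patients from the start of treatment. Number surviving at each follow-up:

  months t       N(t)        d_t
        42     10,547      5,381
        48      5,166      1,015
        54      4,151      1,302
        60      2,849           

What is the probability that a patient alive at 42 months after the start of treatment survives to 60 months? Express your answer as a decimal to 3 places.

The conditional survival probability is N(60)/N(42) = 2,849/10,547 = 0.270124.

0.270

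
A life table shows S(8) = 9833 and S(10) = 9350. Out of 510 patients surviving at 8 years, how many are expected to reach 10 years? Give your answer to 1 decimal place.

484.9

The relevant probability is 9350/9833 = 0.950880.
Expected number = 510 × 0.950880 = 484.9.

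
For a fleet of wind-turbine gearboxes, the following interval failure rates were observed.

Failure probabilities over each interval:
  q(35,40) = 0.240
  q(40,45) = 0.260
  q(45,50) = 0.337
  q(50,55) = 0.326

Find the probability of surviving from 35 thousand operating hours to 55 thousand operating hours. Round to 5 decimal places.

0.25132

Survival from 35 to 55 is the product of surviving each interval: (1 − 0.240) × (1 − 0.260) × (1 − 0.337) × (1 − 0.326).
= 0.760 × 0.740 × 0.663 × 0.674 = 0.251315.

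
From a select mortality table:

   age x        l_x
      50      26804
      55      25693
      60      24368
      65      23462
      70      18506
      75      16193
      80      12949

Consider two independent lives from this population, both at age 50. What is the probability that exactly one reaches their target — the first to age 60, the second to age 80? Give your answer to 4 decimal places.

0.5138

p₁ = l_60/l_50 = 24368/26804 = 0.909118; p₂ = l_80/l_50 = 12949/26804 = 0.483100.
P(exactly one) = p₁(1−p₂) + (1−p₁)p₂ = 0.469923 + 0.043905 = 0.513828.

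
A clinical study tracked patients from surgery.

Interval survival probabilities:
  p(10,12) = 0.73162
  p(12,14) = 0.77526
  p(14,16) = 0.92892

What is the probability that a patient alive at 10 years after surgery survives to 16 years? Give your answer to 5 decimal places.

0.52688

Chaining the interval survival probabilities: 0.73162 × 0.77526 × 0.92892.
= 0.526879.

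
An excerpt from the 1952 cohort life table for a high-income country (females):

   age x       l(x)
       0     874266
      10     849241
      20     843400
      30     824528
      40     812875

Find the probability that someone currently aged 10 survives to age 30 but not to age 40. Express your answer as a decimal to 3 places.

0.014

This is the probability of reaching 30 but not 40, conditional on being alive at 10: (l(30) − l(40)) / l(10).
= (824528 − 812875) / 849241 = 11653 / 849241 = 0.013722.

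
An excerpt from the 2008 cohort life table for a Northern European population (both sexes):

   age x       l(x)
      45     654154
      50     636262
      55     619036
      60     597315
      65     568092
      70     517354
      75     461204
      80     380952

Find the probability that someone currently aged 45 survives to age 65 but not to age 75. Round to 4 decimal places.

0.1634

This is the probability of reaching 65 but not 75, conditional on being alive at 45: (l(65) − l(75)) / l(45).
= (568092 − 461204) / 654154 = 106888 / 654154 = 0.163399.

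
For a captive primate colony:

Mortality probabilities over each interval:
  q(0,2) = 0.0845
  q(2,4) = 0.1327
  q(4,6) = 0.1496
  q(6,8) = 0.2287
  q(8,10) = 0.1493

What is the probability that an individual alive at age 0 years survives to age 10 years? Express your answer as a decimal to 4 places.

0.4430

P(survive 0→10) = (1 − 0.0845) × (1 − 0.1327) × (1 − 0.1496) × (1 − 0.2287) × (1 − 0.1493).
= 0.9155 × 0.8673 × 0.8504 × 0.7713 × 0.8507 = 0.443048.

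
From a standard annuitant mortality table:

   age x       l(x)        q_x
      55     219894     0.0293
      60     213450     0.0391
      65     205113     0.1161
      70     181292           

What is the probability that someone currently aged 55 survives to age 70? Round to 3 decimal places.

0.824

The conditional survival probability is l(70)/l(55) = 181292/219894 = 0.824452.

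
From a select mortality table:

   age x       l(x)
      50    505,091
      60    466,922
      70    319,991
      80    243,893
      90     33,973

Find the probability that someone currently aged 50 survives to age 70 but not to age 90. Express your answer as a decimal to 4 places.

This is the probability of reaching 70 but not 90, conditional on being alive at 50: (l(70) − l(90)) / l(50).
= (319,991 − 33,973) / 505,091 = 286,018 / 505,091 = 0.566270.

0.5663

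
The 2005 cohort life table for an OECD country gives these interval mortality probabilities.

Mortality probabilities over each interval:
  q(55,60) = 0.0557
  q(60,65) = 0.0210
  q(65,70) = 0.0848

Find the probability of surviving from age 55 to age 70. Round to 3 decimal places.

0.846

Chaining the interval survival probabilities: (1 − 0.0557) × (1 − 0.0210) × (1 − 0.0848).
= 0.9443 × 0.9790 × 0.9152 = 0.846075.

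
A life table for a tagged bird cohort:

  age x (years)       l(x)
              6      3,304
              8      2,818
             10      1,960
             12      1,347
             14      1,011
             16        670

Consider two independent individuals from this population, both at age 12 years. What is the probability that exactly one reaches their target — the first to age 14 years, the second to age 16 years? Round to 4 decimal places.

0.5013

p₁ = l(14)/l(12) = 1,011/1,347 = 0.750557; p₂ = l(16)/l(12) = 670/1,347 = 0.497402.
P(exactly one) = p₁(1−p₂) + (1−p₁)p₂ = 0.377228 + 0.124073 = 0.501302.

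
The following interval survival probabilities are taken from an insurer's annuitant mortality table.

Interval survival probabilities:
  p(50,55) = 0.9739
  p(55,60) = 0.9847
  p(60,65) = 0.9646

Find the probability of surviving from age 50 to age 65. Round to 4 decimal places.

Chaining the interval survival probabilities: 0.9739 × 0.9847 × 0.9646.
= 0.925051.

0.9251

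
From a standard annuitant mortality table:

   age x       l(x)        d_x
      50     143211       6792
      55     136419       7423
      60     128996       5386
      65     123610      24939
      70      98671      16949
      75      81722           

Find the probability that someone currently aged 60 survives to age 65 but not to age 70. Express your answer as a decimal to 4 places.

This is the probability of reaching 65 but not 70, conditional on being alive at 60: (l(65) − l(70)) / l(60).
= (123610 − 98671) / 128996 = 24939 / 128996 = 0.193332.

0.1933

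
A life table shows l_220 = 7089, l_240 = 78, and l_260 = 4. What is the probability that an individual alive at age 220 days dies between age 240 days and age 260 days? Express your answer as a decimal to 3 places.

This is the probability of reaching 240 but not 260, conditional on being alive at 220: (l_240 − l_260) / l_220.
= (78 − 4) / 7089 = 74 / 7089 = 0.010439.

0.010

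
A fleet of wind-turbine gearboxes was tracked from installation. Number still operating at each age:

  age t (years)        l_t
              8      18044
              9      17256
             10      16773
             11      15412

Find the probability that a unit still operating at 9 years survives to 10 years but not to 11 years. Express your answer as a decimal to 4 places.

This is the probability of reaching 10 but not 11, conditional on being operational at 9: (l_10 − l_11) / l_9.
= (16773 − 15412) / 17256 = 1361 / 17256 = 0.078871.

0.0789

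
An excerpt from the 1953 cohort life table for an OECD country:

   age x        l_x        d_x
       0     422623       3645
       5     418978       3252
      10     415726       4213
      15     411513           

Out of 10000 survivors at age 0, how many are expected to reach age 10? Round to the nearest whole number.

9837

The relevant probability is 415726/422623 = 0.983680.
Expected number = 10000 × 0.983680 = 9837.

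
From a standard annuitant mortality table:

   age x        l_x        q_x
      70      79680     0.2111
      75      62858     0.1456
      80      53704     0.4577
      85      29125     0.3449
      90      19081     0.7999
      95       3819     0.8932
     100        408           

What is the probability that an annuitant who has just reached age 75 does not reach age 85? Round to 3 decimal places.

0.537

P(die before 85 | alive at 75) = 1 − l_85/l_75 = 1 − 29125/62858 = (33733)/62858 = 0.536654.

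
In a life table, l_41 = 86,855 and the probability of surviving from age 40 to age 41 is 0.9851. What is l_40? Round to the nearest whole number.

88169

l_40 = l_41 / p = 86,855 / 0.9851 = 88169.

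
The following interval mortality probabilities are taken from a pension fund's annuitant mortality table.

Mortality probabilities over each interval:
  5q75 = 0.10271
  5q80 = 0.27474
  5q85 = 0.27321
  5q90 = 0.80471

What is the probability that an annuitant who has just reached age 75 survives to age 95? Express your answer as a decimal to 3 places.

Chaining the interval survival probabilities: (1 − 0.10271) × (1 − 0.27474) × (1 − 0.27321) × (1 − 0.80471).
= 0.89729 × 0.72526 × 0.72679 × 0.19529 = 0.092367.

0.092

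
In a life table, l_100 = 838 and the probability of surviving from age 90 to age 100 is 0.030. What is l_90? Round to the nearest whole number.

27933

l_90 = l_100 / p = 838 / 0.030 = 27933.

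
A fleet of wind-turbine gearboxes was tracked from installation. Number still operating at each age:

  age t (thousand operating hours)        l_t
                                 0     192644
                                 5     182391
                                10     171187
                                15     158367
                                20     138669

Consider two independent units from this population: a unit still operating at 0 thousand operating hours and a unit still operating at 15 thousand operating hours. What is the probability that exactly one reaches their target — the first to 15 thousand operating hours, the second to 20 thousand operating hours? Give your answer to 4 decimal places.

p₁ = l_15/l_0 = 158367/192644 = 0.822071; p₂ = l_20/l_15 = 138669/158367 = 0.875618.
P(exactly one) = p₁(1−p₂) + (1−p₁)p₂ = 0.102251 + 0.155798 = 0.258049.

0.2580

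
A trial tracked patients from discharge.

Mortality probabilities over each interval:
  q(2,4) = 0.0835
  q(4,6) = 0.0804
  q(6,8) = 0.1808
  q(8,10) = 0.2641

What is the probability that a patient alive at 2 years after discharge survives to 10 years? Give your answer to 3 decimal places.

0.508

Chaining the interval survival probabilities: (1 − 0.0835) × (1 − 0.0804) × (1 − 0.1808) × (1 − 0.2641).
= 0.9165 × 0.9196 × 0.8192 × 0.7359 = 0.508089.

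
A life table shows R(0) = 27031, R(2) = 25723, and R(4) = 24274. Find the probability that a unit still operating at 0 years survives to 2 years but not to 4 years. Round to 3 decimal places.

0.054

This is the probability of reaching 2 but not 4, conditional on being operational at 0: (R(2) − R(4)) / R(0).
= (25723 − 24274) / 27031 = 1449 / 27031 = 0.053605.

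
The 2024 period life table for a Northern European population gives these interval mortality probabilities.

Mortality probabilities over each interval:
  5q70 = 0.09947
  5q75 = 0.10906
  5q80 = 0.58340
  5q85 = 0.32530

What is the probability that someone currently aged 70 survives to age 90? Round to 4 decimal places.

0.2255

20p70 = (1 − 0.09947) × (1 − 0.10906) × (1 − 0.58340) × (1 − 0.32530).
= 0.90053 × 0.89094 × 0.41660 × 0.67470 = 0.225516.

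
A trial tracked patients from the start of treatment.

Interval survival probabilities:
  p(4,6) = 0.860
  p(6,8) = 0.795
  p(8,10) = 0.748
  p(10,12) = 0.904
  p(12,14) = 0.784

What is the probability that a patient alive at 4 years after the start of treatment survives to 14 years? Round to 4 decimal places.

0.3625

The overall survival probability is 0.860 × 0.795 × 0.748 × 0.904 × 0.784.
= 0.362453.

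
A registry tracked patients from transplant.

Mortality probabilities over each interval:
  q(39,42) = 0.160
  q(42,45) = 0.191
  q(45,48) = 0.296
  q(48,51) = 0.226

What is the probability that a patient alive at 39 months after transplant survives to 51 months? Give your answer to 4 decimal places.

P(survive 39→51) = (1 − 0.160) × (1 − 0.191) × (1 − 0.296) × (1 − 0.226).
= 0.840 × 0.809 × 0.704 × 0.774 = 0.370290.

0.3703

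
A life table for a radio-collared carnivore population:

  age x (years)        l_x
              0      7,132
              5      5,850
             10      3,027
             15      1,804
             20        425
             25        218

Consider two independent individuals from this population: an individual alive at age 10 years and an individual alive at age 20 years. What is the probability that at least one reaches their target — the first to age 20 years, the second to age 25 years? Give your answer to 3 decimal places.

p₁ = l_20/l_10 = 425/3,027 = 0.140403; p₂ = l_25/l_20 = 218/425 = 0.512941.
P(at least one) = 1 − (1−p₁)(1−p₂) = 1 − 0.859597 × 0.487059 = 0.581326.

0.581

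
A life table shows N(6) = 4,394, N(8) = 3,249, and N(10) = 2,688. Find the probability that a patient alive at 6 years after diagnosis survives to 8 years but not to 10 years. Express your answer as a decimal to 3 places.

0.128

This is the probability of reaching 8 but not 10, conditional on being alive at 6: (N(8) − N(10)) / N(6).
= (3,249 − 2,688) / 4,394 = 561 / 4,394 = 0.127674.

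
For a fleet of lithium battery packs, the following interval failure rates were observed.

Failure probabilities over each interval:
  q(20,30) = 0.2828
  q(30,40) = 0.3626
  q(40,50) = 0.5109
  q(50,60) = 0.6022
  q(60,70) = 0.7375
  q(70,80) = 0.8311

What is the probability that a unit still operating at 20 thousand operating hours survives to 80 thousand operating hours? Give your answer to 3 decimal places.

0.004

Chaining the interval survival probabilities: (1 − 0.2828) × (1 − 0.3626) × (1 − 0.5109) × (1 − 0.6022) × (1 − 0.7375) × (1 − 0.8311).
= 0.7172 × 0.6374 × 0.4891 × 0.3978 × 0.2625 × 0.1689 = 0.003943.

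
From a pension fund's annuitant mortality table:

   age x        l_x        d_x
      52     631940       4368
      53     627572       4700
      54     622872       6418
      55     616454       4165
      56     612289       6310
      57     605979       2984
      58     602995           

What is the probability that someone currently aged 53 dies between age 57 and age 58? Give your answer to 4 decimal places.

0.0048

We want 4|1q53 = (l_57 − l_58)/l_53.
This is the probability of reaching 57 but not 58, conditional on being alive at 53: (l_57 − l_58) / l_53.
= (605979 − 602995) / 627572 = 2984 / 627572 = 0.004755.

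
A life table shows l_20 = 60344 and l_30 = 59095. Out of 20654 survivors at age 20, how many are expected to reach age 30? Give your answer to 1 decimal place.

The relevant probability is 59095/60344 = 0.979302.
Expected number = 20654 × 0.979302 = 20226.5.

20226.5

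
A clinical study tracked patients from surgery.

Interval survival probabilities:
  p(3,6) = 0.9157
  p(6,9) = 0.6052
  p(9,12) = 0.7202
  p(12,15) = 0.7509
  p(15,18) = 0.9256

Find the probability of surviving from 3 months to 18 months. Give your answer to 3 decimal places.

The overall survival probability is 0.9157 × 0.6052 × 0.7202 × 0.7509 × 0.9256.
= 0.277403.

0.277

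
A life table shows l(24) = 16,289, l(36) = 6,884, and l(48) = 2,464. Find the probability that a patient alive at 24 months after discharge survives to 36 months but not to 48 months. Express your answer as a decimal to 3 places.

0.271

This is the probability of reaching 36 but not 48, conditional on being alive at 24: (l(36) − l(48)) / l(24).
= (6,884 − 2,464) / 16,289 = 4,420 / 16,289 = 0.271349.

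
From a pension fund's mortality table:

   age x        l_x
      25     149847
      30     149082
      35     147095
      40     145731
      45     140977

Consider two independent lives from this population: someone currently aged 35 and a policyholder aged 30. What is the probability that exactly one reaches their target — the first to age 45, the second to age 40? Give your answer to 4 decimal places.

0.0622

p₁ = l_45/l_35 = 140977/147095 = 0.958408; p₂ = l_40/l_30 = 145731/149082 = 0.977522.
P(exactly one) = p₁(1−p₂) + (1−p₁)p₂ = 0.021543 + 0.040657 = 0.062200.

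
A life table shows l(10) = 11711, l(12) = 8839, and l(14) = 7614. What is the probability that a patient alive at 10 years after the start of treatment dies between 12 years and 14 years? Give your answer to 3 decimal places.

This is the probability of reaching 12 but not 14, conditional on being alive at 10: (l(12) − l(14)) / l(10).
= (8839 − 7614) / 11711 = 1225 / 11711 = 0.104603.

0.105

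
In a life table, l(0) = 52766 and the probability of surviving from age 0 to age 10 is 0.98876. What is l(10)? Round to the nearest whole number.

52173

l(10) = l(0) × p = 52766 × 0.98876 = 52173.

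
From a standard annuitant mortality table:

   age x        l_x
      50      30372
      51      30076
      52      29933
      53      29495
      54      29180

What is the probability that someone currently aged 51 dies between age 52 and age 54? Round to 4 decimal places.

We want 1|2q51 = (l_52 − l_54)/l_51.
This is the probability of reaching 52 but not 54, conditional on being alive at 51: (l_52 − l_54) / l_51.
= (29933 − 29180) / 30076 = 753 / 30076 = 0.025037.

0.0250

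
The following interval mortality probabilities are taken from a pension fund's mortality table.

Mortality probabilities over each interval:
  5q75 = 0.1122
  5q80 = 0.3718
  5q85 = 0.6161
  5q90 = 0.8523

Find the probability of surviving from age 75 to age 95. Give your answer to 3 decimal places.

0.032

Survival from 75 to 95 is the product of surviving each interval: (1 − 0.1122) × (1 − 0.3718) × (1 − 0.6161) × (1 − 0.8523).
= 0.8878 × 0.6282 × 0.3839 × 0.1477 = 0.031624.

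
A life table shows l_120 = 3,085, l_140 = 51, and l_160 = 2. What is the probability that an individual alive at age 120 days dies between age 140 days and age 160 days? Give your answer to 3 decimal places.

This is the probability of reaching 140 but not 160, conditional on being alive at 120: (l_140 − l_160) / l_120.
= (51 − 2) / 3,085 = 49 / 3,085 = 0.015883.

0.016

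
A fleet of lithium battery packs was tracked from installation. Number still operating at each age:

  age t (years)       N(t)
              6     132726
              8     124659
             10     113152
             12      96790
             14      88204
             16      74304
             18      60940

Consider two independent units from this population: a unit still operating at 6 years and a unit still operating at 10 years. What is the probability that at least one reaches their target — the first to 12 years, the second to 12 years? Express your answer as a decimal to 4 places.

0.9608

p₁ = N(12)/N(6) = 96790/132726 = 0.729247; p₂ = N(12)/N(10) = 96790/113152 = 0.855398.
P(at least one) = 1 − (1−p₁)(1−p₂) = 1 − 0.270753 × 0.144602 = 0.960849.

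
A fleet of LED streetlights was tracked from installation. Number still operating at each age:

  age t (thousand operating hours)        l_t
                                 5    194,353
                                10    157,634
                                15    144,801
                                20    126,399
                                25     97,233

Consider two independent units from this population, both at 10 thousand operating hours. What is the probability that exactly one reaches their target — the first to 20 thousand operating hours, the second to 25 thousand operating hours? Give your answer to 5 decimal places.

p₁ = l_20/l_10 = 126,399/157,634 = 0.801851; p₂ = l_25/l_10 = 97,233/157,634 = 0.616828.
P(exactly one) = p₁(1−p₂) + (1−p₁)p₂ = 0.307247 + 0.122224 = 0.429471.

0.42947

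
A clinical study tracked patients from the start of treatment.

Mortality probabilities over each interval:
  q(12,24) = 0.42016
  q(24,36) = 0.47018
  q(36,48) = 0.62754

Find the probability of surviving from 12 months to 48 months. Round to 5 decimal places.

P(survive 12→48) = (1 − 0.42016) × (1 − 0.47018) × (1 − 0.62754).
= 0.57984 × 0.52982 × 0.37246 = 0.114424.

0.11442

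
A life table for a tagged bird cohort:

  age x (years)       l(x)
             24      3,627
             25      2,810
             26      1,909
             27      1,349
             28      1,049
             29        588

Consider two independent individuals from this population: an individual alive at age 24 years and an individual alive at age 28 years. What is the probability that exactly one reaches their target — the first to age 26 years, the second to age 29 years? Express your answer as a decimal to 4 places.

0.4968

p₁ = l(26)/l(24) = 1,909/3,627 = 0.526330; p₂ = l(29)/l(28) = 588/1,049 = 0.560534.
P(exactly one) = p₁(1−p₂) + (1−p₁)p₂ = 0.231304 + 0.265508 = 0.496812.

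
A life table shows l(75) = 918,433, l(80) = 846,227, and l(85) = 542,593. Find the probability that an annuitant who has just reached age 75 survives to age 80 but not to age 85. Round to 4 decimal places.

This is the probability of reaching 80 but not 85, conditional on being alive at 75: (l(80) − l(85)) / l(75).
= (846,227 − 542,593) / 918,433 = 303,634 / 918,433 = 0.330600.

0.3306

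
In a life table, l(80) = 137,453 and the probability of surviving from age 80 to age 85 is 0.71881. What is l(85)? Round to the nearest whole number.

l(85) = l(80) × p = 137,453 × 0.71881 = 98803.

98803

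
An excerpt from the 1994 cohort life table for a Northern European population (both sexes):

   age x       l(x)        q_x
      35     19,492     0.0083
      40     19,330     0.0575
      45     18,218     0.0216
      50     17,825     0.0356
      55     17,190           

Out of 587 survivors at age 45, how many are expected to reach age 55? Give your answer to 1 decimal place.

The relevant probability is 17,190/18,218 = 0.943572.
Expected number = 587 × 0.943572 = 553.9.

553.9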